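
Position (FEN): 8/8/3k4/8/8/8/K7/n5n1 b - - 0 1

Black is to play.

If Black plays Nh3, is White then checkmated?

no

After Nh3: white king on a2; in check: no.
White is not in check, so this cannot be checkmate.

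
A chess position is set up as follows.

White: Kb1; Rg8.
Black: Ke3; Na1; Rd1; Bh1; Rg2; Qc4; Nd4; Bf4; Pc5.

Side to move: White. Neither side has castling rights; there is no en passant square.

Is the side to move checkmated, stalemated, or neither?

White to move; white king on b1.
In check: yes, from the black rook on d1.
King squares — a1: attacked by Rd1; c1: attacked by Rd1; a2: attacked by Rg2; b2: attacked by Rg2; c2: attacked by Na1.
Legal moves for White: none.
In check with no legal moves → checkmate.

checkmate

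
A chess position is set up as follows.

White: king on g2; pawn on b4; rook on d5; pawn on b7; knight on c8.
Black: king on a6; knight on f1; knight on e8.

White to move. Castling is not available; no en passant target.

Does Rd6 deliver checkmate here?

After Rd6: black king on a6; in check: yes, from the white rook on d6.
Black has 3 legal replies: Kxb7, Kb5, Nxd6.
In check but a legal move exists → not checkmate.

no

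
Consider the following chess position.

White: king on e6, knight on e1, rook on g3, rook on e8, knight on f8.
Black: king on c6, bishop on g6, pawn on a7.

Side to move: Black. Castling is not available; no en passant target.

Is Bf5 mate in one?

no

After Bf5: white king on e6; in check: yes, from the black bishop on f5.
White has 5 legal replies: Kf7, Ke7, Kf6, Kxf5, Ke5.
In check but a legal move exists → not checkmate.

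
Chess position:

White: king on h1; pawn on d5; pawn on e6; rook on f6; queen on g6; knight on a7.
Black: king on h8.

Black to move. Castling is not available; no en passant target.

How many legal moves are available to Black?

Black to move; king on h8.
In check: no.
Legal moves: none.
Count: 0.

0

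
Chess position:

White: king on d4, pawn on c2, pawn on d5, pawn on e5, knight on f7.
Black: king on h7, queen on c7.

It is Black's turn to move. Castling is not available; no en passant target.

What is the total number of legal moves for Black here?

20

Black to move; king on h7.
In check: no.
Legal moves: Kg8, Kg7, Kg6, Qd8, Qc8, Qb8, Qxf7, Qe7, Qd7, Qb7, Qa7+, Qd6, Qc6, Qb6+, Qxe5+, Qc5+, Qa5, Qc4+, Qc3+, Qxc2.
Count: 20.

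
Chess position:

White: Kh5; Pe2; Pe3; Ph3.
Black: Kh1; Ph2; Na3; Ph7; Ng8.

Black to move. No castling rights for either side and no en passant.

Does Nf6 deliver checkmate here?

After Nf6: white king on h5; in check: yes, from the black knight on f6.
White has 3 legal replies: Kh6, Kg5, Kh4.
In check but a legal move exists → not checkmate.

no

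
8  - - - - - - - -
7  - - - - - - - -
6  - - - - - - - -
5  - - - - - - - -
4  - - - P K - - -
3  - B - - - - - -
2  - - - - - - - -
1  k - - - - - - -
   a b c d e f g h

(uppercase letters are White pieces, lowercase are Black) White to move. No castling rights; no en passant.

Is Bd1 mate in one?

After Bd1: black king on a1; in check: no.
Black is not in check, so this cannot be checkmate.

no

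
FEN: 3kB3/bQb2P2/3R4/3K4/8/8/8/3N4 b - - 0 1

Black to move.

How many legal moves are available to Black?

2

Black to move; king on d8.
In check: yes, from the white rook on d6.
Legal moves: Ke7, Bxd6.
Count: 2.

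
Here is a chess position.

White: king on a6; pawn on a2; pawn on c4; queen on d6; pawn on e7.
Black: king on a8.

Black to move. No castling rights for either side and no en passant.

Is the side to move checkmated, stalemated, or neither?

stalemate

Black to move; black king on a8.
In check: no.
King squares — a7: attacked by Ka6; b7: attacked by Ka6; b8: attacked by Qd6.
Legal moves for Black: none.
Not in check and no legal moves → stalemate.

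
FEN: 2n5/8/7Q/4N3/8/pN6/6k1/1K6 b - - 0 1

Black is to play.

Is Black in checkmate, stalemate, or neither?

neither

Black to move; black king on g2.
In check: no.
Legal moves for Black: Ne7, Na7, Nd6, Nb6, Kg3, Kf2, Kg1, Kf1, a2+.
Black has 9 legal moves and is not in check → neither.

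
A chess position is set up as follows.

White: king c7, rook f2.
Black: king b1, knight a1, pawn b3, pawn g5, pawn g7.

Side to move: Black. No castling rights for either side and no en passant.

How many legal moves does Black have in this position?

5

Black to move; king on b1.
In check: no.
Legal moves: Kc1, Nc2, g6, g4, b2.
Count: 5.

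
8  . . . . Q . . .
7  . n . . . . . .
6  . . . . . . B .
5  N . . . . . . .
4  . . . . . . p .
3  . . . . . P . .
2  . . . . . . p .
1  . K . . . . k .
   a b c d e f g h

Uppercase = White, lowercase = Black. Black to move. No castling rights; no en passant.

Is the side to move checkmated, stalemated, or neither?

neither

Black to move; black king on g1.
In check: no.
Legal moves for Black: Nd8, Nd6, Nc5, Nxa5, Kh2, Kf2, Kh1, Kf1, gxf3, g3.
Black has 10 legal moves and is not in check → neither.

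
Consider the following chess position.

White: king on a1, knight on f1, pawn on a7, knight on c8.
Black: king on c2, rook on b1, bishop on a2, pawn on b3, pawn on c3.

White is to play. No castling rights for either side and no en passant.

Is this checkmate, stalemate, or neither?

checkmate

White to move; white king on a1.
In check: yes, from the black rook on b1.
King squares — b1: attacked by Ba2; a2: attacked by Pb3; b2: attacked by Rb1.
Legal moves for White: none.
In check with no legal moves → checkmate.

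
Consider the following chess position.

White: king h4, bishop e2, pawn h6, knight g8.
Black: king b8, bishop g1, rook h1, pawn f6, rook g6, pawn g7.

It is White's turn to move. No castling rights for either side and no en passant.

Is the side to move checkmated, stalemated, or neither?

White to move; white king on h4.
In check: yes, from the black rook on h1.
King squares — g3: attacked by Rg6; h3: attacked by Rh1; g4: attacked by Rg6; g5: attacked by Pf6; h5: attacked by Rh1.
Legal moves for White: none.
In check with no legal moves → checkmate.

checkmate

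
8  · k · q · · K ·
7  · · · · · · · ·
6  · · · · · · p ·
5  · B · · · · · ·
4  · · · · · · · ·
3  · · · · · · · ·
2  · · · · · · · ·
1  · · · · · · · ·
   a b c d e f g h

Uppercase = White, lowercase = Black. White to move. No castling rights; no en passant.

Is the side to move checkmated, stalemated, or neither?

neither

White to move; white king on g8.
In check: yes, from the black queen on d8.
Legal moves for White: Kh7, Kg7, Kf7, Be8.
White is in check but has 4 legal moves → neither.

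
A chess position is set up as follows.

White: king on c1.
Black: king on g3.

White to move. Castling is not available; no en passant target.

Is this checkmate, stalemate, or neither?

White to move; white king on c1.
In check: no.
Legal moves for White: Kd2, Kc2, Kb2, Kd1, Kb1.
White has 5 legal moves and is not in check → neither.

neither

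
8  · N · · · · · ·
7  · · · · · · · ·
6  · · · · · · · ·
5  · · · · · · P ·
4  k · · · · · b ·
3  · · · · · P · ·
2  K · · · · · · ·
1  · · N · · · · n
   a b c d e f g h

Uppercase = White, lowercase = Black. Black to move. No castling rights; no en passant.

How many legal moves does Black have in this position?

Black to move; king on a4.
In check: no.
Legal moves: Bc8, Bd7, Be6+, Bh5, Bf5, Bh3, Bxf3, Kb5, Ka5, Kb4, Ng3, Nf2.
Count: 12.

12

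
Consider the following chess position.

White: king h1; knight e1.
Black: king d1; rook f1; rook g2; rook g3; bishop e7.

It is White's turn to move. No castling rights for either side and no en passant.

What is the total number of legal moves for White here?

White to move; king on h1.
In check: yes, from the black rook on f1.
Legal moves: none.
Count: 0.

0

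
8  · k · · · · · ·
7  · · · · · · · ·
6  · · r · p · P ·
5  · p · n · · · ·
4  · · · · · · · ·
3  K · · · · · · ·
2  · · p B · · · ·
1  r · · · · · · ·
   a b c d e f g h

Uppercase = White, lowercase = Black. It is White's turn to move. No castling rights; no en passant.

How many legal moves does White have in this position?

2

White to move; king on a3.
In check: yes, from the black rook on a1.
Legal moves: Kb3, Kb2.
Count: 2.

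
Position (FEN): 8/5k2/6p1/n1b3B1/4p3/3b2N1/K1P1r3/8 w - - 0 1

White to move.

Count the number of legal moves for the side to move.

18

White to move; king on a2.
In check: no.
Legal moves: Bd8, Be7, Bh6, Bf6, Bh4, Bf4, Be3, Bd2, Bc1, Nh5, Nf5, Nxe4, Nxe2, Nh1, Nf1, Kb2, Kb1, Ka1.
Count: 18.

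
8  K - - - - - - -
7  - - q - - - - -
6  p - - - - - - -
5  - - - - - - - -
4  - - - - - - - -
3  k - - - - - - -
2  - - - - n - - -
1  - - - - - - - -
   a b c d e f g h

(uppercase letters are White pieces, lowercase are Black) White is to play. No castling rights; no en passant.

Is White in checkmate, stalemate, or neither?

White to move; white king on a8.
In check: no.
King squares — a7: attacked by Qc7; b7: attacked by Qc7; b8: attacked by Qc7.
Legal moves for White: none.
Not in check and no legal moves → stalemate.

stalemate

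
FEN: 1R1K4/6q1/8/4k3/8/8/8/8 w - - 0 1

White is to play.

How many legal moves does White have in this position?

11

White to move; king on d8.
In check: no.
Legal moves: Ke8, Kc8, Rc8, Ra8, Rb7, Rb6, Rb5+, Rb4, Rb3, Rb2, Rb1.
Count: 11.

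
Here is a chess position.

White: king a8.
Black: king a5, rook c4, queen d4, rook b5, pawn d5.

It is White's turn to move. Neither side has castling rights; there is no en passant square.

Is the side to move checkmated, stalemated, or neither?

stalemate

White to move; white king on a8.
In check: no.
King squares — a7: attacked by Qd4; b7: attacked by Rb5; b8: attacked by Rb5.
Legal moves for White: none.
Not in check and no legal moves → stalemate.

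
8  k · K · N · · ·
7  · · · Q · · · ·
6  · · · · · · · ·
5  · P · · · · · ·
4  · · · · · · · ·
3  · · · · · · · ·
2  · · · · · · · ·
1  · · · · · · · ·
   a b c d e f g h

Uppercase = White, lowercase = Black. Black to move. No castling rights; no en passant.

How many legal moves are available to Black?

Black to move; king on a8.
In check: no.
Legal moves: none.
Count: 0.

0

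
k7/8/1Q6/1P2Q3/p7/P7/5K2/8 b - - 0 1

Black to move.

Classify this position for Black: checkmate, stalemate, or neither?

Black to move; black king on a8.
In check: no.
King squares — a7: attacked by Qb6; b7: attacked by Qb6; b8: attacked by Qe5.
Legal moves for Black: none.
Not in check and no legal moves → stalemate.

stalemate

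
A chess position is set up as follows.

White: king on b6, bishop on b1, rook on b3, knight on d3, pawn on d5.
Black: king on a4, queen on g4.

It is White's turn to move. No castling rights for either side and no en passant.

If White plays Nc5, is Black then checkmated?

yes

After Nc5: black king on a4; in check: yes, from the white knight on c5.
King squares — a3: attacked by Rb3; b3: attacked by Nc5; b4: attacked by Rb3; a5: attacked by Kb6; b5: attacked by Rb3.
Black has no legal moves → checkmate.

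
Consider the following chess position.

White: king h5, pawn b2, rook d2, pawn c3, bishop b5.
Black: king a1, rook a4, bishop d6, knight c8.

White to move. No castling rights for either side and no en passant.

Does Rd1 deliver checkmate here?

no

After Rd1: black king on a1; in check: yes, from the white rook on d1.
Black has 2 legal replies: Kxb2, Ka2.
In check but a legal move exists → not checkmate.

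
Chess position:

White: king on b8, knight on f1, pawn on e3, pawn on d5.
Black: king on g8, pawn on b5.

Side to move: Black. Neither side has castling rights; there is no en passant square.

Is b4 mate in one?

no

After b4: white king on b8; in check: no.
White is not in check, so this cannot be checkmate.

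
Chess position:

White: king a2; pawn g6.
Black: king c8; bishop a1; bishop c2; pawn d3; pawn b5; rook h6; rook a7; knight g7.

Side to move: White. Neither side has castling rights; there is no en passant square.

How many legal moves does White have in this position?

0

White to move; king on a2.
In check: yes, from the black rook on a7.
Legal moves: none.
Count: 0.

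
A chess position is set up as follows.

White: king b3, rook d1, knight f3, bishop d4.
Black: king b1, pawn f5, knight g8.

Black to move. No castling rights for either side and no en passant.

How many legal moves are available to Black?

0

Black to move; king on b1.
In check: yes, from the white rook on d1.
Legal moves: none.
Count: 0.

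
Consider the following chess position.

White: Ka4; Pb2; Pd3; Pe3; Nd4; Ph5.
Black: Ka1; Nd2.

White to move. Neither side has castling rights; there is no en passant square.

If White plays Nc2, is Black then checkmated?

After Nc2: black king on a1; in check: yes, from the white knight on c2.
Black has 3 legal replies: Kxb2, Ka2, Kb1.
In check but a legal move exists → not checkmate.

no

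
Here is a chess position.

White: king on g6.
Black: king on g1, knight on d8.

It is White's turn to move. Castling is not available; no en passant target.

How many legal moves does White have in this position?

White to move; king on g6.
In check: no.
Legal moves: Kh7, Kg7, Kh6, Kf6, Kh5, Kg5, Kf5.
Count: 7.

7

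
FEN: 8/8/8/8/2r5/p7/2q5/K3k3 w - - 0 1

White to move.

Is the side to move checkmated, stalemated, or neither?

White to move; white king on a1.
In check: no.
King squares — b1: attacked by Qc2; a2: attacked by Qc2; b2: attacked by Qc2.
Legal moves for White: none.
Not in check and no legal moves → stalemate.

stalemate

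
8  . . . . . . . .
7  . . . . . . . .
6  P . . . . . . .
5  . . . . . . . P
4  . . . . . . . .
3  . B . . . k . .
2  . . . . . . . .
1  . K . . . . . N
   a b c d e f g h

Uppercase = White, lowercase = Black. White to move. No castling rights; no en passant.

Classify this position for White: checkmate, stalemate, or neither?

neither

White to move; white king on b1.
In check: no.
Legal moves for White: Bg8, Bf7, Be6, Bd5+, Bc4, Ba4, Bc2, Ba2, Bd1+, Ng3, Nf2, Kc2, Kb2, Ka2, Kc1, Ka1, a7, h6.
White has 18 legal moves and is not in check → neither.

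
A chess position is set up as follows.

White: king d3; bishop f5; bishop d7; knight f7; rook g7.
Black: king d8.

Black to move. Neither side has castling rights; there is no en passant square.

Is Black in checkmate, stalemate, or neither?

neither

Black to move; black king on d8.
In check: yes, from the white knight on f7.
King squares — c7: available; d7: attacked by Bf5; e7: available; c8: attacked by Bd7; e8: attacked by Bd7.
Legal moves for Black: Ke7, Kc7.
Black is in check but has 2 legal moves → neither.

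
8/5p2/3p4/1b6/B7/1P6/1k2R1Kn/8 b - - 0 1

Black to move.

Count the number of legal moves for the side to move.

6

Black to move; king on b2.
In check: yes, from the white rook on e2.
Legal moves: Kc3, Ka3, Kc1, Kb1, Ka1, Bxe2.
Count: 6.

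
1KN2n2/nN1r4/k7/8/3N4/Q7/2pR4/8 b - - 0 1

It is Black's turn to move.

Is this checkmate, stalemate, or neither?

checkmate

Black to move; black king on a6.
In check: yes, from the white queen on a3.
King squares — a5: attacked by Qa3; b5: attacked by Nd4; b6: attacked by Nc8; a7: own knight; b7: attacked by Kb8.
Legal moves for Black: none.
In check with no legal moves → checkmate.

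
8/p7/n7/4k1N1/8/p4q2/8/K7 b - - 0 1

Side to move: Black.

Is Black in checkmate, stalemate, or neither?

neither

Black to move; black king on e5.
In check: no.
Legal moves for Black include: Nb8, Nc7, Nc5, Nb4, Kf6, Kd6, Kf5, Kd5, Kf4, Kd4, Qf8, Qa8, Qf7, Qb7, Qf6, Qc6, Qh5, Qf5, ... (list truncated; more exist).
Black has legal moves and is not in check → neither.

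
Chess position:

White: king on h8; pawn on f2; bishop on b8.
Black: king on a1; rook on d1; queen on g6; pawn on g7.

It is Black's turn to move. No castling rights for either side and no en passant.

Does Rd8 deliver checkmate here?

After Rd8: white king on h8; in check: yes, from the black rook on d8.
King squares — g7: attacked by Qg6; h7: attacked by Qg6; g8: attacked by Rd8.
White has no legal moves → checkmate.

yes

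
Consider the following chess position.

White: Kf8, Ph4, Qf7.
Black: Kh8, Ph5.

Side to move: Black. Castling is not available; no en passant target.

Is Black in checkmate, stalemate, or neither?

stalemate

Black to move; black king on h8.
In check: no.
King squares — g7: attacked by Qf7; h7: attacked by Qf7; g8: attacked by Qf7.
Legal moves for Black: none.
Not in check and no legal moves → stalemate.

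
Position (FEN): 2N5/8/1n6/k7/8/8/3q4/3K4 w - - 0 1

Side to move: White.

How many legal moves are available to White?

1

White to move; king on d1.
In check: yes, from the black queen on d2.
Legal moves: Kxd2.
Count: 1.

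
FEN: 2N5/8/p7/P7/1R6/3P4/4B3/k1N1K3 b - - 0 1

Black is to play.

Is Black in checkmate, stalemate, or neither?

stalemate

Black to move; black king on a1.
In check: no.
King squares — b1: attacked by Rb4; a2: attacked by Nc1; b2: attacked by Rb4.
Legal moves for Black: none.
Not in check and no legal moves → stalemate.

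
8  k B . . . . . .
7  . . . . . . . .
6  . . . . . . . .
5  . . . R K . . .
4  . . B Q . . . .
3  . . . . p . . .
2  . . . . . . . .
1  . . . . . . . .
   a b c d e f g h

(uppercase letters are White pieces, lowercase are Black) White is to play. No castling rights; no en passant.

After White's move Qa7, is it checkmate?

yes

After Qa7: black king on a8; in check: yes, from the white queen on a7.
King squares — a7: attacked by Bb8; b7: attacked by Qa7; b8: attacked by Qa7.
Black has no legal moves → checkmate.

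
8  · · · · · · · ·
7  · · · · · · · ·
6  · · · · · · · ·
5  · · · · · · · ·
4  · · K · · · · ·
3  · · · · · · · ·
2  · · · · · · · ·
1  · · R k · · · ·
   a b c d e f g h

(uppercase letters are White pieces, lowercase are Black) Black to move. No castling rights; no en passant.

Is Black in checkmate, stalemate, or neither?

Black to move; black king on d1.
In check: yes, from the white rook on c1.
Legal moves for Black: Ke2, Kd2, Kxc1.
Black is in check but has 3 legal moves → neither.

neither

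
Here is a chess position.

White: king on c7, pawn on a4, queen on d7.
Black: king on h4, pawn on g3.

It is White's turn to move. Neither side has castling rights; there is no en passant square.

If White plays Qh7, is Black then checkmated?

no

After Qh7: black king on h4; in check: yes, from the white queen on h7.
Black has 2 legal replies: Kg5, Kg4.
In check but a legal move exists → not checkmate.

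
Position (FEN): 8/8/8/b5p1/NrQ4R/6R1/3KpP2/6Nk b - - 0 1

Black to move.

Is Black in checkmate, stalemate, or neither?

neither

Black to move; black king on h1.
In check: yes, from the white rook on h4.
Legal moves for Black: gxh4.
Black is in check but has 1 legal move → neither.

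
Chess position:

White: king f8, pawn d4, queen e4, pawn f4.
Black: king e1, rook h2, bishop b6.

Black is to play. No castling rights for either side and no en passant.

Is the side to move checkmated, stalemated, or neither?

Black to move; black king on e1.
In check: yes, from the white queen on e4.
Legal moves for Black: Kf2, Kd2, Kf1, Kd1, Re2.
Black is in check but has 5 legal moves → neither.

neither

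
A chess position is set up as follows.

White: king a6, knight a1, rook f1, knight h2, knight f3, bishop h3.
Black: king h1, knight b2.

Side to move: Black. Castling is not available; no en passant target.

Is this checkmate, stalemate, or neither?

Black to move; black king on h1.
In check: yes, from the white rook on f1.
King squares — g1: attacked by Rf1; g2: attacked by Bh3; h2: attacked by Nf3.
Legal moves for Black: none.
In check with no legal moves → checkmate.

checkmate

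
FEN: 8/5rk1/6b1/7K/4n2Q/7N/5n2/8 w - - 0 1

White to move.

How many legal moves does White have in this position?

White to move; king on h5.
In check: yes, from the black bishop on g6.
Legal moves: none.
Count: 0.

0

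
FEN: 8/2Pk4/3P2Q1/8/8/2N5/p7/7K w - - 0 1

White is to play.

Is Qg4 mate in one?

After Qg4: black king on d7; in check: yes, from the white queen on g4.
Black has 3 legal replies: Ke8, Kxd6, Kc6.
In check but a legal move exists → not checkmate.

no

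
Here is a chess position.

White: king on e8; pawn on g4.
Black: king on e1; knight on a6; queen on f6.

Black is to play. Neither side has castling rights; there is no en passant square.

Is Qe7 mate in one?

no

After Qe7: white king on e8; in check: yes, from the black queen on e7.
White has 1 legal reply: Kxe7.
In check but a legal move exists → not checkmate.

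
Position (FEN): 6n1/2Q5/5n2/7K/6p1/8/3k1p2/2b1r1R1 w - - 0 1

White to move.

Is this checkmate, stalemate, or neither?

White to move; white king on h5.
In check: yes, from the black knight on f6.
King squares — g4: attacked by Nf6; h4: available; g5: available; g6: available; h6: attacked by Ng8.
Legal moves for White: Kg6, Kg5, Kh4.
White is in check but has 3 legal moves → neither.

neither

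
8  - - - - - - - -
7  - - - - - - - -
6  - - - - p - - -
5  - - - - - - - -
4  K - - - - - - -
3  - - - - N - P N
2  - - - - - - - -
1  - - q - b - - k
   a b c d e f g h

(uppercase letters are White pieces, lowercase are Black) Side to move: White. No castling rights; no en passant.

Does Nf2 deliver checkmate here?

After Nf2: black king on h1; in check: yes, from the white knight on f2.
Black has 3 legal replies: Kh2, Kg1, Bxf2.
In check but a legal move exists → not checkmate.

no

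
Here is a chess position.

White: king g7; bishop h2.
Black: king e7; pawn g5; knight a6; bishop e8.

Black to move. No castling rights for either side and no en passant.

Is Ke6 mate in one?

no

After Ke6: white king on g7; in check: no.
White is not in check, so this cannot be checkmate.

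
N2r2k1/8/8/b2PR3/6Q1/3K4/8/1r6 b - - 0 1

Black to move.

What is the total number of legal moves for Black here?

4

Black to move; king on g8.
In check: yes, from the white queen on g4.
Legal moves: Kh8, Kf8, Kh7, Kf7.
Count: 4.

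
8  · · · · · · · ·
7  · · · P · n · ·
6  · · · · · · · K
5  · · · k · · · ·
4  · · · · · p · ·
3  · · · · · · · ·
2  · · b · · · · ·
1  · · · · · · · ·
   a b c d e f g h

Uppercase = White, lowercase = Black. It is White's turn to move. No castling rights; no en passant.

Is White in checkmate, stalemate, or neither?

White to move; white king on h6.
In check: yes, from the black knight on f7.
Legal moves for White: Kg7, Kh5.
White is in check but has 2 legal moves → neither.

neither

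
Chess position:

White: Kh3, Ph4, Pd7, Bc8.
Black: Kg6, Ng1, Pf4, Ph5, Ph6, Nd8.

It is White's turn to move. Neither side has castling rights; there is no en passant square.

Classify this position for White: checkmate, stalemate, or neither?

White to move; white king on h3.
In check: yes, from the black knight on g1.
King squares — g2: available; h2: available; g3: attacked by Pf4; g4: attacked by Ph5; h4: own pawn.
Legal moves for White: Kh2, Kg2.
White is in check but has 2 legal moves → neither.

neither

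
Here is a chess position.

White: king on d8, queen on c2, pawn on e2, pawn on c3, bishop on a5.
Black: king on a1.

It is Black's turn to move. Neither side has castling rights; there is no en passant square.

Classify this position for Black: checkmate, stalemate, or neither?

Black to move; black king on a1.
In check: no.
King squares — b1: attacked by Qc2; a2: attacked by Qc2; b2: attacked by Qc2.
Legal moves for Black: none.
Not in check and no legal moves → stalemate.

stalemate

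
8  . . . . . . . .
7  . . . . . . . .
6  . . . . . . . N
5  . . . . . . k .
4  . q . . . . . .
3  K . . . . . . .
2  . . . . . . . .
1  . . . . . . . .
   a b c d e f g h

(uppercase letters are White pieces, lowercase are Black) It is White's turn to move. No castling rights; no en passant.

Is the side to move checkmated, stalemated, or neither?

White to move; white king on a3.
In check: yes, from the black queen on b4.
King squares — a2: available; b2: attacked by Qb4; b3: attacked by Qb4; a4: attacked by Qb4; b4: available.
Legal moves for White: Kxb4, Ka2.
White is in check but has 2 legal moves → neither.

neither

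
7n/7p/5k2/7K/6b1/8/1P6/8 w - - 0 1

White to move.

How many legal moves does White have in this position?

White to move; king on h5.
In check: yes, from the black bishop on g4.
Legal moves: Kh6, Kh4, Kxg4.
Count: 3.

3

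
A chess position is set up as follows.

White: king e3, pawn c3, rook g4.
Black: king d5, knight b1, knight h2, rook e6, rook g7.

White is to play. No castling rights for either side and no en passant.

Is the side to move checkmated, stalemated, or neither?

White to move; white king on e3.
In check: yes, from the black rook on e6.
Legal moves for White: Kf4, Kd3, Kf2, Re4.
White is in check but has 4 legal moves → neither.

neither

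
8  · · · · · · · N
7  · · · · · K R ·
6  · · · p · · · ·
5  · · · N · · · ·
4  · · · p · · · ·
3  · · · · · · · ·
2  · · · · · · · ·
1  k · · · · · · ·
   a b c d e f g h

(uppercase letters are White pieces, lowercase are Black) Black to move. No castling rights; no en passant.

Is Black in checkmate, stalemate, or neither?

neither

Black to move; black king on a1.
In check: no.
Legal moves for Black: Kb2, Ka2, Kb1, d3.
Black has 4 legal moves and is not in check → neither.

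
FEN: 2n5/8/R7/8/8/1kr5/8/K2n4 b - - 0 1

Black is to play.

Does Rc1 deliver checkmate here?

yes

After Rc1: white king on a1; in check: yes, from the black rook on c1.
King squares — b1: attacked by Rc1; a2: attacked by Kb3; b2: attacked by Nd1.
White has no legal moves → checkmate.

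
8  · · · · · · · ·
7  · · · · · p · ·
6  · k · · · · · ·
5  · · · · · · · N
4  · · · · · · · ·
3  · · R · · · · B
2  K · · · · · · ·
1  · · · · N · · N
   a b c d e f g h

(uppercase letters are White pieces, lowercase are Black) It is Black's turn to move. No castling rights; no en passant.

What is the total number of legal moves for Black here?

7

Black to move; king on b6.
In check: no.
Legal moves: Kb7, Ka7, Ka6, Kb5, Ka5, f6, f5.
Count: 7.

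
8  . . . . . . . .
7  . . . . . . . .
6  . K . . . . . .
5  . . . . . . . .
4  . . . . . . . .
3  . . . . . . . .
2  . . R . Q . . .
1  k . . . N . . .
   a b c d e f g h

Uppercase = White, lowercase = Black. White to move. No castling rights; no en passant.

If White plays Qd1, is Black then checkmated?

yes

After Qd1: black king on a1; in check: yes, from the white queen on d1.
King squares — b1: attacked by Qd1; a2: attacked by Rc2; b2: attacked by Rc2.
Black has no legal moves → checkmate.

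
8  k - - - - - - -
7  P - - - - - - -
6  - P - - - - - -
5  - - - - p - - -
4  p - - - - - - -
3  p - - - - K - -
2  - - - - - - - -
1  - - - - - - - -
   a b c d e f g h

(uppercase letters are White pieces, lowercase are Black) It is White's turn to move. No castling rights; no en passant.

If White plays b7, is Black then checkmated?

no

After b7: black king on a8; in check: yes, from the white pawn on b7.
Black has 2 legal replies: Kxb7, Kxa7.
In check but a legal move exists → not checkmate.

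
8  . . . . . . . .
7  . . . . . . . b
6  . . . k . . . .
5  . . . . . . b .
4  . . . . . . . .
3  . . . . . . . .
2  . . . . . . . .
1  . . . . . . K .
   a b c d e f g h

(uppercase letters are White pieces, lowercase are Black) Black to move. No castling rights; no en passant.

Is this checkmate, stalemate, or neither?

neither

Black to move; black king on d6.
In check: no.
Legal moves for Black include: Bg8, Bg6, Bf5, Be4, Bd3, Bc2, Bb1, Ke7, Kd7, Kc7, Ke6, Kc6, Ke5, Kd5, Kc5, Bd8, Be7, Bh6, ... (list truncated; more exist).
Black has legal moves and is not in check → neither.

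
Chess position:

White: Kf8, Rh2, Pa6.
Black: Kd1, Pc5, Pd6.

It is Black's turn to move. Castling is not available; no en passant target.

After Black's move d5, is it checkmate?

After d5: white king on f8; in check: no.
White is not in check, so this cannot be checkmate.

no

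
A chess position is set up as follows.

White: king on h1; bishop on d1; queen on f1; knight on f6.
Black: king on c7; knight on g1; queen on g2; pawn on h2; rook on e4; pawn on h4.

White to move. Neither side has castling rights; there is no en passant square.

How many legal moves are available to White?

White to move; king on h1.
In check: yes, from the black queen on g2.
Legal moves: Kxg2, Qxg2.
Count: 2.

2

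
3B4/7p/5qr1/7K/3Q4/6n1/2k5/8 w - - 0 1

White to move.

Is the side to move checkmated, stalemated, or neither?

checkmate

White to move; white king on h5.
In check: yes, from the black knight on g3.
King squares — g4: attacked by Rg6; h4: attacked by Qf6; g5: attacked by Qf6; g6: attacked by Qf6; h6: attacked by Rg6.
Legal moves for White: none.
In check with no legal moves → checkmate.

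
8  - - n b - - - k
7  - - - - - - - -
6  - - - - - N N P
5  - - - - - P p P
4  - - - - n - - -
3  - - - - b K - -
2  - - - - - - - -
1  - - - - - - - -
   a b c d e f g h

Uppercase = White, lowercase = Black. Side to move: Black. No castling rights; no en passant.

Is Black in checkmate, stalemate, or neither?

checkmate

Black to move; black king on h8.
In check: yes, from the white knight on g6.
King squares — g7: attacked by Ph6; h7: attacked by Nf6; g8: attacked by Nf6.
Legal moves for Black: none.
In check with no legal moves → checkmate.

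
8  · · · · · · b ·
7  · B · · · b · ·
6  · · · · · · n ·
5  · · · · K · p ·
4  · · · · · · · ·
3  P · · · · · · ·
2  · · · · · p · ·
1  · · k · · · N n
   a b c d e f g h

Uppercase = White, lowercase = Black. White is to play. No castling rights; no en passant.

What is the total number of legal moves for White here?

White to move; king on e5.
In check: yes, from the black knight on g6.
Legal moves: Kf6, Kd6, Kf5, Ke4, Kd4.
Count: 5.

5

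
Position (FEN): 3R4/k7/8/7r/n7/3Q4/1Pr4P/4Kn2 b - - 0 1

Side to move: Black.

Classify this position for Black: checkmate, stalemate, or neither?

Black to move; black king on a7.
In check: no.
Legal moves for Black include: Kb7, Kb6, Rh8, Rh7, Rh6, Rg5, Rf5, Re5+, Rd5, Rhc5, Rb5, Ra5, Rh4, Rh3, Rhxh2, Nb6, Nc5, Nc3, ... (list truncated; more exist).
Black has legal moves and is not in check → neither.

neither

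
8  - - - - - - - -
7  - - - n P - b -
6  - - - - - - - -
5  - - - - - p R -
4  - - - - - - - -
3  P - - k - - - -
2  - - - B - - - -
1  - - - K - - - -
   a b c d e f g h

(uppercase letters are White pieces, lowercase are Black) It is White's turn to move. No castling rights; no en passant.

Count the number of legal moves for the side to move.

22

White to move; king on d1.
In check: no.
Legal moves: Rxg7, Rg6, Rh5, Rxf5, Rg4, Rg3+, Rg2, Rg1, Ba5, Bf4, Bb4, Be3, Bc3, Be1, Bc1, Ke1, Kc1, e8=Q, e8=R, e8=B, e8=N, a4.
Count: 22.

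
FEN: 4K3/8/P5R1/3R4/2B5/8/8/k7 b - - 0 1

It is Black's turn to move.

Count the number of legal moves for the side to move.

2

Black to move; king on a1.
In check: no.
Legal moves: Kb2, Kb1.
Count: 2.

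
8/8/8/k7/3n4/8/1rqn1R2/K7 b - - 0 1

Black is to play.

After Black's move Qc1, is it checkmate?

After Qc1: white king on a1; in check: yes, from the black queen on c1.
King squares — b1: attacked by Qc1; a2: attacked by Rb2; b2: attacked by Qc1.
White has no legal moves → checkmate.

yes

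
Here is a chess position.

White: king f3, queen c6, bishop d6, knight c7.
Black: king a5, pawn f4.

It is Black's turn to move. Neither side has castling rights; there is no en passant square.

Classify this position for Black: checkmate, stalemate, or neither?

Black to move; black king on a5.
In check: no.
King squares — a4: attacked by Qc6; b4: attacked by Bd6; b5: attacked by Qc6; a6: attacked by Qc6; b6: attacked by Qc6.
Legal moves for Black: none.
Not in check and no legal moves → stalemate.

stalemate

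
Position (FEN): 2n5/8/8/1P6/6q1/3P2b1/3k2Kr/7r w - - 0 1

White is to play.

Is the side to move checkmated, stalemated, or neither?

checkmate

White to move; white king on g2.
In check: yes, from the black rook on h2.
King squares — f1: attacked by Rh1; g1: attacked by Rh1; h1: attacked by Rh2; f2: attacked by Rh2; h2: attacked by Rh1; f3: attacked by Qg4; g3: attacked by Qg4; h3: attacked by Rh2.
Legal moves for White: none.
In check with no legal moves → checkmate.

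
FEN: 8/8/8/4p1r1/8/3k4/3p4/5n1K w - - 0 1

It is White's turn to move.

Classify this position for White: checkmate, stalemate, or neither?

stalemate

White to move; white king on h1.
In check: no.
King squares — g1: attacked by Rg5; g2: attacked by Rg5; h2: attacked by Nf1.
Legal moves for White: none.
Not in check and no legal moves → stalemate.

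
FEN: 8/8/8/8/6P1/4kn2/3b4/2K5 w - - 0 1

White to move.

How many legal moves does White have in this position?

4

White to move; king on c1.
In check: yes, from the black bishop on d2.
Legal moves: Kc2, Kb2, Kd1, Kb1.
Count: 4.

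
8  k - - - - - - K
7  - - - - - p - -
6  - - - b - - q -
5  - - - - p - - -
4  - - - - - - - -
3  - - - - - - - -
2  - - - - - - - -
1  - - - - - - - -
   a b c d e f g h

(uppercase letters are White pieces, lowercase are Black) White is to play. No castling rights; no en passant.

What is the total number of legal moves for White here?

White to move; king on h8.
In check: no.
Legal moves: none.
Count: 0.

0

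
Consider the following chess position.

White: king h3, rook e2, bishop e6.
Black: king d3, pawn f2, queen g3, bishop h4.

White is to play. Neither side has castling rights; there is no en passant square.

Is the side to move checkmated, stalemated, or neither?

checkmate

White to move; white king on h3.
In check: yes, from the black queen on g3.
King squares — g2: attacked by Qg3; h2: attacked by Qg3; g3: attacked by Bh4; g4: attacked by Qg3; h4: attacked by Qg3.
Legal moves for White: none.
In check with no legal moves → checkmate.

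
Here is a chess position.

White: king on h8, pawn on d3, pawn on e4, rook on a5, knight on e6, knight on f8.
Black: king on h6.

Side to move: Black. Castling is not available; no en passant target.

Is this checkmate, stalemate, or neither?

stalemate

Black to move; black king on h6.
In check: no.
King squares — g5: attacked by Ra5; h5: attacked by Ra5; g6: attacked by Nf8; g7: attacked by Ne6; h7: attacked by Nf8.
Legal moves for Black: none.
Not in check and no legal moves → stalemate.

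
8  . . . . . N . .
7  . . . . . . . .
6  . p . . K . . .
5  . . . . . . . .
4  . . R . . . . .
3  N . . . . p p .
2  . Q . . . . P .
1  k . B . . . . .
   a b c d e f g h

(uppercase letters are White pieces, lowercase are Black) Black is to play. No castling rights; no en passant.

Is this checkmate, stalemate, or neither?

Black to move; black king on a1.
In check: yes, from the white queen on b2.
King squares — b1: attacked by Qb2; a2: attacked by Qb2; b2: attacked by Bc1.
Legal moves for Black: none.
In check with no legal moves → checkmate.

checkmate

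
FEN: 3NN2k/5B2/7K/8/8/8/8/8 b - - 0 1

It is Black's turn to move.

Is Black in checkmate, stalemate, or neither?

Black to move; black king on h8.
In check: no.
King squares — g7: attacked by Kh6; h7: attacked by Kh6; g8: attacked by Bf7.
Legal moves for Black: none.
Not in check and no legal moves → stalemate.

stalemate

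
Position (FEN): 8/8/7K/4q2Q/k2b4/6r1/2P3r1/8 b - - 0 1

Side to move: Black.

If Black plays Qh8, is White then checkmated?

yes

After Qh8: white king on h6; in check: yes, from the black queen on h8.
King squares — g5: attacked by Rg3; h5: own queen; g6: attacked by Rg3; g7: attacked by Rg3; h7: attacked by Qh8.
White has no legal moves → checkmate.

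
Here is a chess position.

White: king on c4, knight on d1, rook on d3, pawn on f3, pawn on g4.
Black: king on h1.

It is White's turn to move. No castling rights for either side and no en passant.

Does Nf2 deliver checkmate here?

no

After Nf2: black king on h1; in check: yes, from the white knight on f2.
Black has 3 legal replies: Kh2, Kg2, Kg1.
In check but a legal move exists → not checkmate.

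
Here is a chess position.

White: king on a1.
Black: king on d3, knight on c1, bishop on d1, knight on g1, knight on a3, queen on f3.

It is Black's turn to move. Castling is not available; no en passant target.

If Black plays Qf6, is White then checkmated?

After Qf6: white king on a1; in check: yes, from the black queen on f6.
King squares — b1: attacked by Na3; a2: attacked by Nc1; b2: attacked by Qf6.
White has no legal moves → checkmate.

yes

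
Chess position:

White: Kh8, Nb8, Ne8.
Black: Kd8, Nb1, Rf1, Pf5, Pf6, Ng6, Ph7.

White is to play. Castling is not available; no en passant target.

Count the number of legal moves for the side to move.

3

White to move; king on h8.
In check: yes, from the black knight on g6.
Legal moves: Kg8, Kxh7, Kg7.
Count: 3.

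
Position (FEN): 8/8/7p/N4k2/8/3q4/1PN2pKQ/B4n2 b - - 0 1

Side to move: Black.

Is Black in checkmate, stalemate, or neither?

neither

Black to move; black king on f5.
In check: no.
Legal moves for Black include: Kg6, Kf6, Ke6, Kg5, Kg4, Ke4, Qd8, Qd7, Qd6, Qa6, Qd5+, Qb5, Qe4+, Qd4, Qc4, Qh3+, Qg3+, Qf3+, ... (list truncated; more exist).
Black has legal moves and is not in check → neither.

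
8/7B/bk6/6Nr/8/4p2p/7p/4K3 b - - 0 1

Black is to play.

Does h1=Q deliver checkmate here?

yes

After h1=Q: white king on e1; in check: yes, from the black queen on h1.
King squares — d1: attacked by Qh1; f1: attacked by Qh1; d2: attacked by Pe3; e2: attacked by Ba6; f2: attacked by Pe3.
White has no legal moves → checkmate.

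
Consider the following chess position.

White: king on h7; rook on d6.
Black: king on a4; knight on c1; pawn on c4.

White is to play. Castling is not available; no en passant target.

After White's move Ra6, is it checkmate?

no

After Ra6: black king on a4; in check: yes, from the white rook on a6.
Black has 3 legal replies: Kb5, Kb4, Kb3.
In check but a legal move exists → not checkmate.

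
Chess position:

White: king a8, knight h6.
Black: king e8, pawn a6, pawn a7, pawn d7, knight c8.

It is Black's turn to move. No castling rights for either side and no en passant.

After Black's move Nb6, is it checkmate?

After Nb6: white king on a8; in check: yes, from the black knight on b6.
White has 3 legal replies: Kb8, Kb7, Kxa7.
In check but a legal move exists → not checkmate.

no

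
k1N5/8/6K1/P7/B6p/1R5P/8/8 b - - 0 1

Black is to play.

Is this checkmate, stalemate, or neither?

stalemate

Black to move; black king on a8.
In check: no.
King squares — a7: attacked by Nc8; b7: attacked by Rb3; b8: attacked by Rb3.
Legal moves for Black: none.
Not in check and no legal moves → stalemate.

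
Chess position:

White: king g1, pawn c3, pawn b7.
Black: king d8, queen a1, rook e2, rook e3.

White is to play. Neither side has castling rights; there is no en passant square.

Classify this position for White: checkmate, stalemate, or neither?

White to move; white king on g1.
In check: yes, from the black queen on a1.
King squares — f1: attacked by Qa1; h1: attacked by Qa1; f2: attacked by Re2; g2: attacked by Re2; h2: attacked by Re2.
Legal moves for White: none.
In check with no legal moves → checkmate.

checkmate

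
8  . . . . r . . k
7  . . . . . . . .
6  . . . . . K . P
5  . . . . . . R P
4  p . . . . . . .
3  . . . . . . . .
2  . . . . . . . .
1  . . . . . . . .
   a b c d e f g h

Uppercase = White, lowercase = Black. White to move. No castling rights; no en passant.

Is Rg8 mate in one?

After Rg8: black king on h8; in check: yes, from the white rook on g8.
Black has 3 legal replies: Kxg8, Kh7, Rxg8.
In check but a legal move exists → not checkmate.

no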